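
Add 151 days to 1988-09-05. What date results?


Start: 1988-09-05, add 151 days
September 1988 has 30 days: 30 - 5 = 25 days to September 30 -> 126 left
October 1988 has 31 days -> 95 left
November 1988 has 30 days -> 65 left
December 1988 has 31 days -> 34 left
January 1989 has 31 days -> 3 left
February 1989: 3 <= 28 -> lands on February 3

Result: 1989-02-03


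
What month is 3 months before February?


February is month 2
2 - 3 = -1; wrap: -1 + 12 = 11

November


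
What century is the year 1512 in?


Century = (year - 1) // 100 + 1
= (1512 - 1) // 100 + 1
= 1511 // 100 + 1
= 15 + 1

16th century


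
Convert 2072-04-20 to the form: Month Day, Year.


ISO 2072-04-20 parses as year=2072, month=04, day=20
Month 4 -> April

April 20, 2072


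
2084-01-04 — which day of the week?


Date: January 4, 2084
Anchor: Jan 1, 2084. With p = 2084 - 1 = 2083: (p + p//4 - p//100 + p//400) mod 7 = (2083 + 520 - 20 + 5) mod 7 = 2588 mod 7 = 5 -> Saturday (Mon=0 ... Sun=6)
Days into year = 4 - 1 = 3
Weekday index = (5 + 3) mod 7 = 1

Day of the week: Tuesday


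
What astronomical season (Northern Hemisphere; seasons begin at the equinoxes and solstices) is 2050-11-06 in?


Date: November 6
Astronomical Autumn (approx.; exact equinox/solstice day varies by year): September 22 to December 20
November 6 falls within the Autumn window

Autumn


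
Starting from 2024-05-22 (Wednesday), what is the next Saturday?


Current: Wednesday
Target: Saturday
Days ahead: 3

Next Saturday: 2024-05-25


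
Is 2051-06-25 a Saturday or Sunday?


Anchor: Jan 1, 2051. With p = 2051 - 1 = 2050: (p + p//4 - p//100 + p//400) mod 7 = (2050 + 512 - 20 + 5) mod 7 = 2547 mod 7 = 6 -> Sunday (Mon=0 ... Sun=6)
Day of year: 176; offset = 175
Weekday index = (6 + 175) mod 7 = 6 -> Sunday
Weekend days: Saturday, Sunday

Yes


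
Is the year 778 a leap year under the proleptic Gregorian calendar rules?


Gregorian leap year rule: divisible by 4, but not by 100, unless also by 400.
778 is not divisible by 4 -> not a leap year

No


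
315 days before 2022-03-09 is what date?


Start: 2022-03-09, subtract 315 days
Back 9 days from March 9 reaches February 28, 2022 -> 306 left
February 2022 has 28 days -> back to January 31, 2022 -> 278 left
January 2022 has 31 days -> back to December 31, 2021 -> 247 left
December 2021 has 31 days -> back to November 30, 2021 -> 216 left
November 2021 has 30 days -> back to October 31, 2021 -> 186 left
October 2021 has 31 days -> back to September 30, 2021 -> 155 left
September 2021 has 30 days -> back to August 31, 2021 -> 125 left
August 2021 has 31 days -> back to July 31, 2021 -> 94 left
July 2021 has 31 days -> back to June 30, 2021 -> 63 left
June 2021 has 30 days -> back to May 31, 2021 -> 33 left
May 2021 has 31 days -> back to April 30, 2021 -> 2 left
April 2021: 30 - 2 = 28 -> lands on April 28

Result: 2021-04-28


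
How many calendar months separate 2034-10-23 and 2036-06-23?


From October 2034 to June 2036
2 years * 12 = 24 months, minus 4 months = 20

20 months


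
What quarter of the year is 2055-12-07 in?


Month: December (month 12)
Q1: Jan-Mar, Q2: Apr-Jun, Q3: Jul-Sep, Q4: Oct-Dec

Q4


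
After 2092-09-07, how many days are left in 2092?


Day of year: 251 of 366
Remaining = 366 - 251

115 days


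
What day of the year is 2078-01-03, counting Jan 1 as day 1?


Date: January 3, 2078
No months before January
Plus 3 days in January

Day of year: 3


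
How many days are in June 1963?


June 1963

30 days


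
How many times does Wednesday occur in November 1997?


November 1997 has 30 days
Anchor: Jan 1, 1997. With p = 1997 - 1 = 1996: (p + p//4 - p//100 + p//400) mod 7 = (1996 + 499 - 19 + 4) mod 7 = 2480 mod 7 = 2 -> Wednesday (Mon=0 ... Sun=6)
Days before November (Jan-Oct): 304; November 1 index = (2 + 304) mod 7 = 5 -> Saturday
First Wednesday is November 5
Wednesdays: 5, 12, 19, 26

4 Wednesdays


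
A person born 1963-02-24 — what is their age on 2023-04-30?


Birth: 1963-02-24
Reference: 2023-04-30
Year difference: 2023 - 1963 = 60

60 years old


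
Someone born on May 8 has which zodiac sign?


Date: May 8
Conventional tropical zodiac dates: Taurus from April 20 onward; Gemini starts May 21
May 8 falls within the Taurus range

Taurus


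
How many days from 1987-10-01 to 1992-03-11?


From 1987-10-01 to 1992-03-11
1987-10-01: days before October = 31 + 28 + 31 + 30 + 31 + 30 + 31 + 31 + 30 = 273 (1987 is not a leap year); day of year = 273 + 1 = 274
1992-03-11: days before March = 31 + 29 = 60 (1992 is a leap year); day of year = 60 + 11 = 71
Rest of 1987: 365 - 274 = 91
Full years 1988 (366), 1989 (365), 1990 (365), 1991 (365): 1461
Total = 91 + 1461 + 71 = 1623

1623 days


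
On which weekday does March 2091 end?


March 2091 has 31 days
Anchor: Jan 1, 2091. With p = 2091 - 1 = 2090: (p + p//4 - p//100 + p//400) mod 7 = (2090 + 522 - 20 + 5) mod 7 = 2597 mod 7 = 0 -> Monday (Mon=0 ... Sun=6)
Days before March (Jan-Feb): 59; March 1 index = (0 + 59) mod 7 = 3 -> Thursday
Last day offset: 31 - 1 = 30 days
Weekday index = (3 + 30) mod 7 = 5

Saturday, March 31


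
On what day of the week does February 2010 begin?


Target: February 1, 2010
Anchor: Jan 1, 2010. With p = 2010 - 1 = 2009: (p + p//4 - p//100 + p//400) mod 7 = (2009 + 502 - 20 + 5) mod 7 = 2496 mod 7 = 4 -> Friday (Mon=0 ... Sun=6)
Days before February (Jan): 31 days
Weekday index = (4 + 31) mod 7 = 0

Monday


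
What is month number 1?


Month 1 of 12

January


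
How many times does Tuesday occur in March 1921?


March 1921 has 31 days
Anchor: Jan 1, 1921. With p = 1921 - 1 = 1920: (p + p//4 - p//100 + p//400) mod 7 = (1920 + 480 - 19 + 4) mod 7 = 2385 mod 7 = 5 -> Saturday (Mon=0 ... Sun=6)
Days before March (Jan-Feb): 59; March 1 index = (5 + 59) mod 7 = 1 -> Tuesday
First Tuesday is March 1
Tuesdays: 1, 8, 15, 22, 29

5 Tuesdays


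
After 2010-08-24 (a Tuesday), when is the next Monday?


Current: Tuesday
Target: Monday
Days ahead: 6

Next Monday: 2010-08-30


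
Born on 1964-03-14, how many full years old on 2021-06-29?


Birth: 1964-03-14
Reference: 2021-06-29
Year difference: 2021 - 1964 = 57

57 years old


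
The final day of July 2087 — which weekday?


July 2087 has 31 days
Anchor: Jan 1, 2087. With p = 2087 - 1 = 2086: (p + p//4 - p//100 + p//400) mod 7 = (2086 + 521 - 20 + 5) mod 7 = 2592 mod 7 = 2 -> Wednesday (Mon=0 ... Sun=6)
Days before July (Jan-Jun): 181; July 1 index = (2 + 181) mod 7 = 1 -> Tuesday
Last day offset: 31 - 1 = 30 days
Weekday index = (1 + 30) mod 7 = 3

Thursday, July 31


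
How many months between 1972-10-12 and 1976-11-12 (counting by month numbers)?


From October 1972 to November 1976
4 years * 12 = 48 months, plus 1 month = 49

49 months


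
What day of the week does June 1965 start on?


Target: June 1, 1965
Anchor: Jan 1, 1965. With p = 1965 - 1 = 1964: (p + p//4 - p//100 + p//400) mod 7 = (1964 + 491 - 19 + 4) mod 7 = 2440 mod 7 = 4 -> Friday (Mon=0 ... Sun=6)
Days before June (Jan-May): 151 days
Weekday index = (4 + 151) mod 7 = 1

Tuesday


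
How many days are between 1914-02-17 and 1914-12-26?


From 1914-02-17 to 1914-12-26
1914-02-17: days before February = 31; day of year = 31 + 17 = 48
1914-12-26: days before December = 31 + 28 + 31 + 30 + 31 + 30 + 31 + 31 + 30 + 31 + 30 = 334 (1914 is not a leap year); day of year = 334 + 26 = 360
Same year: 360 - 48 = 312

312 days


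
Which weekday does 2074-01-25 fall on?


Date: January 25, 2074
Anchor: Jan 1, 2074. With p = 2074 - 1 = 2073: (p + p//4 - p//100 + p//400) mod 7 = (2073 + 518 - 20 + 5) mod 7 = 2576 mod 7 = 0 -> Monday (Mon=0 ... Sun=6)
Days into year = 25 - 1 = 24
Weekday index = (0 + 24) mod 7 = 3

Day of the week: Thursday


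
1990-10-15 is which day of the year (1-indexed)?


Date: October 15, 1990
Days in months 1 through 9: 273
Plus 15 days in October

Day of year: 288


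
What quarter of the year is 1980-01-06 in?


Month: January (month 1)
Q1: Jan-Mar, Q2: Apr-Jun, Q3: Jul-Sep, Q4: Oct-Dec

Q1


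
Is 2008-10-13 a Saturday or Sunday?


Anchor: Jan 1, 2008. With p = 2008 - 1 = 2007: (p + p//4 - p//100 + p//400) mod 7 = (2007 + 501 - 20 + 5) mod 7 = 2493 mod 7 = 1 -> Tuesday (Mon=0 ... Sun=6)
Day of year: 287; offset = 286
Weekday index = (1 + 286) mod 7 = 0 -> Monday
Weekend days: Saturday, Sunday

No


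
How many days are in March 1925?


March 1925

31 days


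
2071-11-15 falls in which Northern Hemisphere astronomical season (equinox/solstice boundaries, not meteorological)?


Date: November 15
Astronomical Autumn (approx.; exact equinox/solstice day varies by year): September 22 to December 20
November 15 falls within the Autumn window

Autumn


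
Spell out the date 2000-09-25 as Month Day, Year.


ISO 2000-09-25 parses as year=2000, month=09, day=25
Month 9 -> September

September 25, 2000


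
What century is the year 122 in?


Century = (year - 1) // 100 + 1
= (122 - 1) // 100 + 1
= 121 // 100 + 1
= 1 + 1

2nd century


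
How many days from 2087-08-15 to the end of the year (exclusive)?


Day of year: 227 of 365
Remaining = 365 - 227

138 days


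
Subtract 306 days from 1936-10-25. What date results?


Start: 1936-10-25, subtract 306 days
Back 25 days from October 25 reaches September 30, 1936 -> 281 left
September 1936 has 30 days -> back to August 31, 1936 -> 251 left
August 1936 has 31 days -> back to July 31, 1936 -> 220 left
July 1936 has 31 days -> back to June 30, 1936 -> 189 left
June 1936 has 30 days -> back to May 31, 1936 -> 159 left
May 1936 has 31 days -> back to April 30, 1936 -> 128 left
April 1936 has 30 days -> back to March 31, 1936 -> 98 left
March 1936 has 31 days -> back to February 29, 1936 -> 67 left
February 1936 has 29 days -> back to January 31, 1936 -> 38 left
January 1936 has 31 days -> back to December 31, 1935 -> 7 left
December 1935: 31 - 7 = 24 -> lands on December 24

Result: 1935-12-24


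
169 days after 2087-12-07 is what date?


Start: 2087-12-07, add 169 days
December 2087 has 31 days: 31 - 7 = 24 days to December 31 -> 145 left
January 2088 has 31 days -> 114 left
February 2088 has 29 days -> 85 left
March 2088 has 31 days -> 54 left
April 2088 has 30 days -> 24 left
May 2088: 24 <= 31 -> lands on May 24

Result: 2088-05-24


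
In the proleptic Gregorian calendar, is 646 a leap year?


Gregorian leap year rule: divisible by 4, but not by 100, unless also by 400.
646 is not divisible by 4 -> not a leap year

No


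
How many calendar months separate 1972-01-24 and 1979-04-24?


From January 1972 to April 1979
7 years * 12 = 84 months, plus 3 months = 87

87 months


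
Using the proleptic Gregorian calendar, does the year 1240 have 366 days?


Gregorian leap year rule: divisible by 4, but not by 100, unless also by 400.
1240 is divisible by 4 but not 100 -> leap year

Yes


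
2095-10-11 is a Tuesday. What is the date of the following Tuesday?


Current: Tuesday
Target: Tuesday
Days ahead: 7

Next Tuesday: 2095-10-18


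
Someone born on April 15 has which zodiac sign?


Date: April 15
Conventional tropical zodiac dates: Aries from March 21 onward; Taurus starts April 20
April 15 falls within the Aries range

Aries


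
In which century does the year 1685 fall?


Century = (year - 1) // 100 + 1
= (1685 - 1) // 100 + 1
= 1684 // 100 + 1
= 16 + 1

17th century


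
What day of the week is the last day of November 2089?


November 2089 has 30 days
Anchor: Jan 1, 2089. With p = 2089 - 1 = 2088: (p + p//4 - p//100 + p//400) mod 7 = (2088 + 522 - 20 + 5) mod 7 = 2595 mod 7 = 5 -> Saturday (Mon=0 ... Sun=6)
Days before November (Jan-Oct): 304; November 1 index = (5 + 304) mod 7 = 1 -> Tuesday
Last day offset: 30 - 1 = 29 days
Weekday index = (1 + 29) mod 7 = 2

Wednesday, November 30


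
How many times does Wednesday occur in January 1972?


January 1972 has 31 days
Anchor: Jan 1, 1972. With p = 1972 - 1 = 1971: (p + p//4 - p//100 + p//400) mod 7 = (1971 + 492 - 19 + 4) mod 7 = 2448 mod 7 = 5 -> Saturday (Mon=0 ... Sun=6)
January 1 is the anchor itself -> Saturday
First Wednesday is January 5
Wednesdays: 5, 12, 19, 26

4 Wednesdays


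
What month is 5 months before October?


October is month 10
10 - 5 = 5

May


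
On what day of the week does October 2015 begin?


Target: October 1, 2015
Anchor: Jan 1, 2015. With p = 2015 - 1 = 2014: (p + p//4 - p//100 + p//400) mod 7 = (2014 + 503 - 20 + 5) mod 7 = 2502 mod 7 = 3 -> Thursday (Mon=0 ... Sun=6)
Days before October (Jan-Sep): 273 days
Weekday index = (3 + 273) mod 7 = 3

Thursday


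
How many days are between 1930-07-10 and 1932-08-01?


From 1930-07-10 to 1932-08-01
1930-07-10: days before July = 31 + 28 + 31 + 30 + 31 + 30 = 181 (1930 is not a leap year); day of year = 181 + 10 = 191
1932-08-01: days before August = 31 + 29 + 31 + 30 + 31 + 30 + 31 = 213 (1932 is a leap year); day of year = 213 + 1 = 214
Rest of 1930: 365 - 191 = 174
Full years 1931 (365): 365
Total = 174 + 365 + 214 = 753

753 days


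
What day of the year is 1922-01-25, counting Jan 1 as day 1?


Date: January 25, 1922
No months before January
Plus 25 days in January

Day of year: 25


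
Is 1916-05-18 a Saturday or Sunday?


Anchor: Jan 1, 1916. With p = 1916 - 1 = 1915: (p + p//4 - p//100 + p//400) mod 7 = (1915 + 478 - 19 + 4) mod 7 = 2378 mod 7 = 5 -> Saturday (Mon=0 ... Sun=6)
Day of year: 139; offset = 138
Weekday index = (5 + 138) mod 7 = 3 -> Thursday
Weekend days: Saturday, Sunday

No


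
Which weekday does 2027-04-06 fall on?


Date: April 6, 2027
Anchor: Jan 1, 2027. With p = 2027 - 1 = 2026: (p + p//4 - p//100 + p//400) mod 7 = (2026 + 506 - 20 + 5) mod 7 = 2517 mod 7 = 4 -> Friday (Mon=0 ... Sun=6)
Days before April (Jan-Mar): 90; offset = 90 + 6 - 1 = 95
Weekday index = (4 + 95) mod 7 = 1

Day of the week: Tuesday


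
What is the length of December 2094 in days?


December 2094

31 days


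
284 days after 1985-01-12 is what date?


Start: 1985-01-12, add 284 days
January 1985 has 31 days: 31 - 12 = 19 days to January 31 -> 265 left
February 1985 has 28 days -> 237 left
March 1985 has 31 days -> 206 left
April 1985 has 30 days -> 176 left
May 1985 has 31 days -> 145 left
June 1985 has 30 days -> 115 left
July 1985 has 31 days -> 84 left
August 1985 has 31 days -> 53 left
September 1985 has 30 days -> 23 left
October 1985: 23 <= 31 -> lands on October 23

Result: 1985-10-23


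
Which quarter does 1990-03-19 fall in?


Month: March (month 3)
Q1: Jan-Mar, Q2: Apr-Jun, Q3: Jul-Sep, Q4: Oct-Dec

Q1


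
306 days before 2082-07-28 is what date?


Start: 2082-07-28, subtract 306 days
Back 28 days from July 28 reaches June 30, 2082 -> 278 left
June 2082 has 30 days -> back to May 31, 2082 -> 248 left
May 2082 has 31 days -> back to April 30, 2082 -> 217 left
April 2082 has 30 days -> back to March 31, 2082 -> 187 left
March 2082 has 31 days -> back to February 28, 2082 -> 156 left
February 2082 has 28 days -> back to January 31, 2082 -> 128 left
January 2082 has 31 days -> back to December 31, 2081 -> 97 left
December 2081 has 31 days -> back to November 30, 2081 -> 66 left
November 2081 has 30 days -> back to October 31, 2081 -> 36 left
October 2081 has 31 days -> back to September 30, 2081 -> 5 left
September 2081: 30 - 5 = 25 -> lands on September 25

Result: 2081-09-25


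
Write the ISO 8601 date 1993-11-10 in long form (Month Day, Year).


ISO 1993-11-10 parses as year=1993, month=11, day=10
Month 11 -> November

November 10, 1993


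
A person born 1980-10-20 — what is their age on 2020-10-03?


Birth: 1980-10-20
Reference: 2020-10-03
Year difference: 2020 - 1980 = 40
Birthday not yet reached in 2020, subtract 1

39 years old


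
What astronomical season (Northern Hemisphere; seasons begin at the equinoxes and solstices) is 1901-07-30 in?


Date: July 30
Astronomical Summer (approx.; exact equinox/solstice day varies by year): June 21 to September 21
July 30 falls within the Summer window

Summer


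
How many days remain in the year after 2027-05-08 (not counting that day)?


Day of year: 128 of 365
Remaining = 365 - 128

237 days


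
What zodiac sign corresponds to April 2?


Date: April 2
Conventional tropical zodiac dates: Aries from March 21 onward; Taurus starts April 20
April 2 falls within the Aries range

Aries


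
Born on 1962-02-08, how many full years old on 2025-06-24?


Birth: 1962-02-08
Reference: 2025-06-24
Year difference: 2025 - 1962 = 63

63 years old


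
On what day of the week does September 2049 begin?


Target: September 1, 2049
Anchor: Jan 1, 2049. With p = 2049 - 1 = 2048: (p + p//4 - p//100 + p//400) mod 7 = (2048 + 512 - 20 + 5) mod 7 = 2545 mod 7 = 4 -> Friday (Mon=0 ... Sun=6)
Days before September (Jan-Aug): 243 days
Weekday index = (4 + 243) mod 7 = 2

Wednesday


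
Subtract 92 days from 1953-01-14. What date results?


Start: 1953-01-14, subtract 92 days
Back 14 days from January 14 reaches December 31, 1952 -> 78 left
December 1952 has 31 days -> back to November 30, 1952 -> 47 left
November 1952 has 30 days -> back to October 31, 1952 -> 17 left
October 1952: 31 - 17 = 14 -> lands on October 14

Result: 1952-10-14


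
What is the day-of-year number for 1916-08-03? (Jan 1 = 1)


Date: August 3, 1916
Days in months 1 through 7: 213
Plus 3 days in August

Day of year: 216


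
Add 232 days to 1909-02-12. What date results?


Start: 1909-02-12, add 232 days
February 1909 has 28 days: 28 - 12 = 16 days to February 28 -> 216 left
March 1909 has 31 days -> 185 left
April 1909 has 30 days -> 155 left
May 1909 has 31 days -> 124 left
June 1909 has 30 days -> 94 left
July 1909 has 31 days -> 63 left
August 1909 has 31 days -> 32 left
September 1909 has 30 days -> 2 left
October 1909: 2 <= 31 -> lands on October 2

Result: 1909-10-02


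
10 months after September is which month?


September is month 9
9 + 10 = 19; wrap: 19 - 12 = 7

July


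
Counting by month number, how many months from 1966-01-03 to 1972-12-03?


From January 1966 to December 1972
6 years * 12 = 72 months, plus 11 months = 83

83 months


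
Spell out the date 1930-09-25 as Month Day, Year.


ISO 1930-09-25 parses as year=1930, month=09, day=25
Month 9 -> September

September 25, 1930


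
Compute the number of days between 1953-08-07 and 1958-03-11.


From 1953-08-07 to 1958-03-11
1953-08-07: days before August = 31 + 28 + 31 + 30 + 31 + 30 + 31 = 212 (1953 is not a leap year); day of year = 212 + 7 = 219
1958-03-11: days before March = 31 + 28 = 59 (1958 is not a leap year); day of year = 59 + 11 = 70
Rest of 1953: 365 - 219 = 146
Full years 1954 (365), 1955 (365), 1956 (366), 1957 (365): 1461
Total = 146 + 1461 + 70 = 1677

1677 days


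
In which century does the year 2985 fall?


Century = (year - 1) // 100 + 1
= (2985 - 1) // 100 + 1
= 2984 // 100 + 1
= 29 + 1

30th century


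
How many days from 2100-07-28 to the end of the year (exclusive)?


Day of year: 209 of 365
Remaining = 365 - 209

156 days


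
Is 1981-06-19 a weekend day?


Anchor: Jan 1, 1981. With p = 1981 - 1 = 1980: (p + p//4 - p//100 + p//400) mod 7 = (1980 + 495 - 19 + 4) mod 7 = 2460 mod 7 = 3 -> Thursday (Mon=0 ... Sun=6)
Day of year: 170; offset = 169
Weekday index = (3 + 169) mod 7 = 4 -> Friday
Weekend days: Saturday, Sunday

No


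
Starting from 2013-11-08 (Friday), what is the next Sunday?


Current: Friday
Target: Sunday
Days ahead: 2

Next Sunday: 2013-11-10


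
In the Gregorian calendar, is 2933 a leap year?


Gregorian leap year rule: divisible by 4, but not by 100, unless also by 400.
2933 is not divisible by 4 -> not a leap year

No


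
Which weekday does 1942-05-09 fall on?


Date: May 9, 1942
Anchor: Jan 1, 1942. With p = 1942 - 1 = 1941: (p + p//4 - p//100 + p//400) mod 7 = (1941 + 485 - 19 + 4) mod 7 = 2411 mod 7 = 3 -> Thursday (Mon=0 ... Sun=6)
Days before May (Jan-Apr): 120; offset = 120 + 9 - 1 = 128
Weekday index = (3 + 128) mod 7 = 5

Day of the week: Saturday


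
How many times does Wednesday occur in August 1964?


August 1964 has 31 days
Anchor: Jan 1, 1964. With p = 1964 - 1 = 1963: (p + p//4 - p//100 + p//400) mod 7 = (1963 + 490 - 19 + 4) mod 7 = 2438 mod 7 = 2 -> Wednesday (Mon=0 ... Sun=6)
Days before August (Jan-Jul): 213; August 1 index = (2 + 213) mod 7 = 5 -> Saturday
First Wednesday is August 5
Wednesdays: 5, 12, 19, 26

4 Wednesdays


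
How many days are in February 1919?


February 1919 (leap year: no)

28 days


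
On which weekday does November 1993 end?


November 1993 has 30 days
Anchor: Jan 1, 1993. With p = 1993 - 1 = 1992: (p + p//4 - p//100 + p//400) mod 7 = (1992 + 498 - 19 + 4) mod 7 = 2475 mod 7 = 4 -> Friday (Mon=0 ... Sun=6)
Days before November (Jan-Oct): 304; November 1 index = (4 + 304) mod 7 = 0 -> Monday
Last day offset: 30 - 1 = 29 days
Weekday index = (0 + 29) mod 7 = 1

Tuesday, November 30


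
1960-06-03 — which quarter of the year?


Month: June (month 6)
Q1: Jan-Mar, Q2: Apr-Jun, Q3: Jul-Sep, Q4: Oct-Dec

Q2


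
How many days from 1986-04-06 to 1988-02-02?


From 1986-04-06 to 1988-02-02
1986-04-06: days before April = 31 + 28 + 31 = 90 (1986 is not a leap year); day of year = 90 + 6 = 96
1988-02-02: days before February = 31; day of year = 31 + 2 = 33
Rest of 1986: 365 - 96 = 269
Full years 1987 (365): 365
Total = 269 + 365 + 33 = 667

667 days


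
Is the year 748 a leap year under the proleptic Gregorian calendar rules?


Gregorian leap year rule: divisible by 4, but not by 100, unless also by 400.
748 is divisible by 4 but not 100 -> leap year

Yes


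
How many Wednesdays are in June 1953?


June 1953 has 30 days
Anchor: Jan 1, 1953. With p = 1953 - 1 = 1952: (p + p//4 - p//100 + p//400) mod 7 = (1952 + 488 - 19 + 4) mod 7 = 2425 mod 7 = 3 -> Thursday (Mon=0 ... Sun=6)
Days before June (Jan-May): 151; June 1 index = (3 + 151) mod 7 = 0 -> Monday
First Wednesday is June 3
Wednesdays: 3, 10, 17, 24

4 Wednesdays


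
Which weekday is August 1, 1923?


Target: August 1, 1923
Anchor: Jan 1, 1923. With p = 1923 - 1 = 1922: (p + p//4 - p//100 + p//400) mod 7 = (1922 + 480 - 19 + 4) mod 7 = 2387 mod 7 = 0 -> Monday (Mon=0 ... Sun=6)
Days before August (Jan-Jul): 212 days
Weekday index = (0 + 212) mod 7 = 2

Wednesday


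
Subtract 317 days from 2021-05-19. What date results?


Start: 2021-05-19, subtract 317 days
Back 19 days from May 19 reaches April 30, 2021 -> 298 left
April 2021 has 30 days -> back to March 31, 2021 -> 268 left
March 2021 has 31 days -> back to February 28, 2021 -> 237 left
February 2021 has 28 days -> back to January 31, 2021 -> 209 left
January 2021 has 31 days -> back to December 31, 2020 -> 178 left
December 2020 has 31 days -> back to November 30, 2020 -> 147 left
November 2020 has 30 days -> back to October 31, 2020 -> 117 left
October 2020 has 31 days -> back to September 30, 2020 -> 86 left
September 2020 has 30 days -> back to August 31, 2020 -> 56 left
August 2020 has 31 days -> back to July 31, 2020 -> 25 left
July 2020: 31 - 25 = 6 -> lands on July 6

Result: 2020-07-06


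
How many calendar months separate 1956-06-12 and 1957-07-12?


From June 1956 to July 1957
1 year * 12 = 12 months, plus 1 month = 13

13 months


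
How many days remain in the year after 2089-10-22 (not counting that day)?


Day of year: 295 of 365
Remaining = 365 - 295

70 days


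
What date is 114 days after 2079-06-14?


Start: 2079-06-14, add 114 days
June 2079 has 30 days: 30 - 14 = 16 days to June 30 -> 98 left
July 2079 has 31 days -> 67 left
August 2079 has 31 days -> 36 left
September 2079 has 30 days -> 6 left
October 2079: 6 <= 31 -> lands on October 6

Result: 2079-10-06


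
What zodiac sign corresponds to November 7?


Date: November 7
Conventional tropical zodiac dates: Scorpio from October 23 onward; Sagittarius starts November 22
November 7 falls within the Scorpio range

Scorpio


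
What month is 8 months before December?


December is month 12
12 - 8 = 4

April


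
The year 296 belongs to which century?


Century = (year - 1) // 100 + 1
= (296 - 1) // 100 + 1
= 295 // 100 + 1
= 2 + 1

3rd century


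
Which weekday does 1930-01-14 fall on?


Date: January 14, 1930
Anchor: Jan 1, 1930. With p = 1930 - 1 = 1929: (p + p//4 - p//100 + p//400) mod 7 = (1929 + 482 - 19 + 4) mod 7 = 2396 mod 7 = 2 -> Wednesday (Mon=0 ... Sun=6)
Days into year = 14 - 1 = 13
Weekday index = (2 + 13) mod 7 = 1

Day of the week: Tuesday


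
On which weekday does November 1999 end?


November 1999 has 30 days
Anchor: Jan 1, 1999. With p = 1999 - 1 = 1998: (p + p//4 - p//100 + p//400) mod 7 = (1998 + 499 - 19 + 4) mod 7 = 2482 mod 7 = 4 -> Friday (Mon=0 ... Sun=6)
Days before November (Jan-Oct): 304; November 1 index = (4 + 304) mod 7 = 0 -> Monday
Last day offset: 30 - 1 = 29 days
Weekday index = (0 + 29) mod 7 = 1

Tuesday, November 30


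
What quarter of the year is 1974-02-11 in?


Month: February (month 2)
Q1: Jan-Mar, Q2: Apr-Jun, Q3: Jul-Sep, Q4: Oct-Dec

Q1


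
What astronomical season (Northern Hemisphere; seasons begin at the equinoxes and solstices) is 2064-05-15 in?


Date: May 15
Astronomical Spring (approx.; exact equinox/solstice day varies by year): March 20 to June 20
May 15 falls within the Spring window

Spring


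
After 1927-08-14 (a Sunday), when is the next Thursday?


Current: Sunday
Target: Thursday
Days ahead: 4

Next Thursday: 1927-08-18


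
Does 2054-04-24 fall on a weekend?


Anchor: Jan 1, 2054. With p = 2054 - 1 = 2053: (p + p//4 - p//100 + p//400) mod 7 = (2053 + 513 - 20 + 5) mod 7 = 2551 mod 7 = 3 -> Thursday (Mon=0 ... Sun=6)
Day of year: 114; offset = 113
Weekday index = (3 + 113) mod 7 = 4 -> Friday
Weekend days: Saturday, Sunday

No


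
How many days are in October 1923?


October 1923

31 days


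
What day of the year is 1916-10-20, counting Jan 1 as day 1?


Date: October 20, 1916
Days in months 1 through 9: 274
Plus 20 days in October

Day of year: 294


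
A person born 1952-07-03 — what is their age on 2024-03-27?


Birth: 1952-07-03
Reference: 2024-03-27
Year difference: 2024 - 1952 = 72
Birthday not yet reached in 2024, subtract 1

71 years old


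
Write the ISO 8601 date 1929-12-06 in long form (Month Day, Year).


ISO 1929-12-06 parses as year=1929, month=12, day=06
Month 12 -> December

December 6, 1929


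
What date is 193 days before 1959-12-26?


Start: 1959-12-26, subtract 193 days
Back 26 days from December 26 reaches November 30, 1959 -> 167 left
November 1959 has 30 days -> back to October 31, 1959 -> 137 left
October 1959 has 31 days -> back to September 30, 1959 -> 106 left
September 1959 has 30 days -> back to August 31, 1959 -> 76 left
August 1959 has 31 days -> back to July 31, 1959 -> 45 left
July 1959 has 31 days -> back to June 30, 1959 -> 14 left
June 1959: 30 - 14 = 16 -> lands on June 16

Result: 1959-06-16


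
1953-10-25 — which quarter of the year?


Month: October (month 10)
Q1: Jan-Mar, Q2: Apr-Jun, Q3: Jul-Sep, Q4: Oct-Dec

Q4


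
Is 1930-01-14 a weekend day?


Anchor: Jan 1, 1930. With p = 1930 - 1 = 1929: (p + p//4 - p//100 + p//400) mod 7 = (1929 + 482 - 19 + 4) mod 7 = 2396 mod 7 = 2 -> Wednesday (Mon=0 ... Sun=6)
Day of year: 14; offset = 13
Weekday index = (2 + 13) mod 7 = 1 -> Tuesday
Weekend days: Saturday, Sunday

No


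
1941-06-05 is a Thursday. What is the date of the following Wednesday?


Current: Thursday
Target: Wednesday
Days ahead: 6

Next Wednesday: 1941-06-11


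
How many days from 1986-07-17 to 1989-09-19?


From 1986-07-17 to 1989-09-19
1986-07-17: days before July = 31 + 28 + 31 + 30 + 31 + 30 = 181 (1986 is not a leap year); day of year = 181 + 17 = 198
1989-09-19: days before September = 31 + 28 + 31 + 30 + 31 + 30 + 31 + 31 = 243 (1989 is not a leap year); day of year = 243 + 19 = 262
Rest of 1986: 365 - 198 = 167
Full years 1987 (365), 1988 (366): 731
Total = 167 + 731 + 262 = 1160

1160 days


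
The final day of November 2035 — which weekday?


November 2035 has 30 days
Anchor: Jan 1, 2035. With p = 2035 - 1 = 2034: (p + p//4 - p//100 + p//400) mod 7 = (2034 + 508 - 20 + 5) mod 7 = 2527 mod 7 = 0 -> Monday (Mon=0 ... Sun=6)
Days before November (Jan-Oct): 304; November 1 index = (0 + 304) mod 7 = 3 -> Thursday
Last day offset: 30 - 1 = 29 days
Weekday index = (3 + 29) mod 7 = 4

Friday, November 30


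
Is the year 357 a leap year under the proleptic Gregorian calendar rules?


Gregorian leap year rule: divisible by 4, but not by 100, unless also by 400.
357 is not divisible by 4 -> not a leap year

No


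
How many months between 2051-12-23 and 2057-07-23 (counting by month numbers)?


From December 2051 to July 2057
6 years * 12 = 72 months, minus 5 months = 67

67 months


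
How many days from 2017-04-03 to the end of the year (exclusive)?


Day of year: 93 of 365
Remaining = 365 - 93

272 days


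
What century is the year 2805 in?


Century = (year - 1) // 100 + 1
= (2805 - 1) // 100 + 1
= 2804 // 100 + 1
= 28 + 1

29th century


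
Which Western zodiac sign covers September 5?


Date: September 5
Conventional tropical zodiac dates: Virgo from August 23 onward; Libra starts September 23
September 5 falls within the Virgo range

Virgo


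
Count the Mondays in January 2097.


January 2097 has 31 days
Anchor: Jan 1, 2097. With p = 2097 - 1 = 2096: (p + p//4 - p//100 + p//400) mod 7 = (2096 + 524 - 20 + 5) mod 7 = 2605 mod 7 = 1 -> Tuesday (Mon=0 ... Sun=6)
January 1 is the anchor itself -> Tuesday
First Monday is January 7
Mondays: 7, 14, 21, 28

4 Mondays


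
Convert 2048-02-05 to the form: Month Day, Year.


ISO 2048-02-05 parses as year=2048, month=02, day=05
Month 2 -> February

February 5, 2048


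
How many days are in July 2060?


July 2060

31 days


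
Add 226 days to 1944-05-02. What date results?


Start: 1944-05-02, add 226 days
May 1944 has 31 days: 31 - 2 = 29 days to May 31 -> 197 left
June 1944 has 30 days -> 167 left
July 1944 has 31 days -> 136 left
August 1944 has 31 days -> 105 left
September 1944 has 30 days -> 75 left
October 1944 has 31 days -> 44 left
November 1944 has 30 days -> 14 left
December 1944: 14 <= 31 -> lands on December 14

Result: 1944-12-14


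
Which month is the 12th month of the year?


Month 12 of 12

December


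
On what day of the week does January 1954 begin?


Target: January 1, 1954
Anchor: Jan 1, 1954. With p = 1954 - 1 = 1953: (p + p//4 - p//100 + p//400) mod 7 = (1953 + 488 - 19 + 4) mod 7 = 2426 mod 7 = 4 -> Friday (Mon=0 ... Sun=6)
Offset from anchor: 0 days
Weekday index = (4 + 0) mod 7 = 4

Friday


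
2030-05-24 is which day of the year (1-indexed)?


Date: May 24, 2030
Days in months 1 through 4: 120
Plus 24 days in May

Day of year: 144


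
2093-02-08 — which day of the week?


Date: February 8, 2093
Anchor: Jan 1, 2093. With p = 2093 - 1 = 2092: (p + p//4 - p//100 + p//400) mod 7 = (2092 + 523 - 20 + 5) mod 7 = 2600 mod 7 = 3 -> Thursday (Mon=0 ... Sun=6)
Days before February (Jan): 31; offset = 31 + 8 - 1 = 38
Weekday index = (3 + 38) mod 7 = 6

Day of the week: Sunday


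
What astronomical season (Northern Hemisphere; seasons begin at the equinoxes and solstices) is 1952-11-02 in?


Date: November 2
Astronomical Autumn (approx.; exact equinox/solstice day varies by year): September 22 to December 20
November 2 falls within the Autumn window

Autumn


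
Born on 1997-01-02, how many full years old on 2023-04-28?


Birth: 1997-01-02
Reference: 2023-04-28
Year difference: 2023 - 1997 = 26

26 years old


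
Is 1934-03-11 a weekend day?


Anchor: Jan 1, 1934. With p = 1934 - 1 = 1933: (p + p//4 - p//100 + p//400) mod 7 = (1933 + 483 - 19 + 4) mod 7 = 2401 mod 7 = 0 -> Monday (Mon=0 ... Sun=6)
Day of year: 70; offset = 69
Weekday index = (0 + 69) mod 7 = 6 -> Sunday
Weekend days: Saturday, Sunday

Yes


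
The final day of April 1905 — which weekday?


April 1905 has 30 days
Anchor: Jan 1, 1905. With p = 1905 - 1 = 1904: (p + p//4 - p//100 + p//400) mod 7 = (1904 + 476 - 19 + 4) mod 7 = 2365 mod 7 = 6 -> Sunday (Mon=0 ... Sun=6)
Days before April (Jan-Mar): 90; April 1 index = (6 + 90) mod 7 = 5 -> Saturday
Last day offset: 30 - 1 = 29 days
Weekday index = (5 + 29) mod 7 = 6

Sunday, April 30


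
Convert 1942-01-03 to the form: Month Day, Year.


ISO 1942-01-03 parses as year=1942, month=01, day=03
Month 1 -> January

January 3, 1942


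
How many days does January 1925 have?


January 1925

31 days


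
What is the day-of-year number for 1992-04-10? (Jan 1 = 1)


Date: April 10, 1992
Days in months 1 through 3: 91
Plus 10 days in April

Day of year: 101


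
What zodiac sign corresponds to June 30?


Date: June 30
Conventional tropical zodiac dates: Cancer from June 21 onward; Leo starts July 23
June 30 falls within the Cancer range

Cancer


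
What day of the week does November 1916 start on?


Target: November 1, 1916
Anchor: Jan 1, 1916. With p = 1916 - 1 = 1915: (p + p//4 - p//100 + p//400) mod 7 = (1915 + 478 - 19 + 4) mod 7 = 2378 mod 7 = 5 -> Saturday (Mon=0 ... Sun=6)
Days before November (Jan-Oct): 305 days
Weekday index = (5 + 305) mod 7 = 2

Wednesday


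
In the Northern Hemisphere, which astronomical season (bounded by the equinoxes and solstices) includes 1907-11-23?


Date: November 23
Astronomical Autumn (approx.; exact equinox/solstice day varies by year): September 22 to December 20
November 23 falls within the Autumn window

Autumn


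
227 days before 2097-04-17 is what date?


Start: 2097-04-17, subtract 227 days
Back 17 days from April 17 reaches March 31, 2097 -> 210 left
March 2097 has 31 days -> back to February 28, 2097 -> 179 left
February 2097 has 28 days -> back to January 31, 2097 -> 151 left
January 2097 has 31 days -> back to December 31, 2096 -> 120 left
December 2096 has 31 days -> back to November 30, 2096 -> 89 left
November 2096 has 30 days -> back to October 31, 2096 -> 59 left
October 2096 has 31 days -> back to September 30, 2096 -> 28 left
September 2096: 30 - 28 = 2 -> lands on September 2

Result: 2096-09-02


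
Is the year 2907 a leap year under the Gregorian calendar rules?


Gregorian leap year rule: divisible by 4, but not by 100, unless also by 400.
2907 is not divisible by 4 -> not a leap year

No


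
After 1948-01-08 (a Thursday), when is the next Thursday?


Current: Thursday
Target: Thursday
Days ahead: 7

Next Thursday: 1948-01-15


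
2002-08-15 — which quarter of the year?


Month: August (month 8)
Q1: Jan-Mar, Q2: Apr-Jun, Q3: Jul-Sep, Q4: Oct-Dec

Q3


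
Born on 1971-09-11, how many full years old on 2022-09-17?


Birth: 1971-09-11
Reference: 2022-09-17
Year difference: 2022 - 1971 = 51

51 years old


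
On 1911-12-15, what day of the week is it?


Date: December 15, 1911
Anchor: Jan 1, 1911. With p = 1911 - 1 = 1910: (p + p//4 - p//100 + p//400) mod 7 = (1910 + 477 - 19 + 4) mod 7 = 2372 mod 7 = 6 -> Sunday (Mon=0 ... Sun=6)
Days before December (Jan-Nov): 334; offset = 334 + 15 - 1 = 348
Weekday index = (6 + 348) mod 7 = 4

Day of the week: Friday


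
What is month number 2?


Month 2 of 12

February


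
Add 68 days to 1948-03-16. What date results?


Start: 1948-03-16, add 68 days
March 1948 has 31 days: 31 - 16 = 15 days to March 31 -> 53 left
April 1948 has 30 days -> 23 left
May 1948: 23 <= 31 -> lands on May 23

Result: 1948-05-23


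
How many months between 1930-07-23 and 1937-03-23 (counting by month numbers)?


From July 1930 to March 1937
7 years * 12 = 84 months, minus 4 months = 80

80 months


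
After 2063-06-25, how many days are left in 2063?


Day of year: 176 of 365
Remaining = 365 - 176

189 days


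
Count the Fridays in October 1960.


October 1960 has 31 days
Anchor: Jan 1, 1960. With p = 1960 - 1 = 1959: (p + p//4 - p//100 + p//400) mod 7 = (1959 + 489 - 19 + 4) mod 7 = 2433 mod 7 = 4 -> Friday (Mon=0 ... Sun=6)
Days before October (Jan-Sep): 274; October 1 index = (4 + 274) mod 7 = 5 -> Saturday
First Friday is October 7
Fridays: 7, 14, 21, 28

4 Fridays


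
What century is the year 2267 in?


Century = (year - 1) // 100 + 1
= (2267 - 1) // 100 + 1
= 2266 // 100 + 1
= 22 + 1

23rd century


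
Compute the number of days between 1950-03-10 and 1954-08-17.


From 1950-03-10 to 1954-08-17
1950-03-10: days before March = 31 + 28 = 59 (1950 is not a leap year); day of year = 59 + 10 = 69
1954-08-17: days before August = 31 + 28 + 31 + 30 + 31 + 30 + 31 = 212 (1954 is not a leap year); day of year = 212 + 17 = 229
Rest of 1950: 365 - 69 = 296
Full years 1951 (365), 1952 (366), 1953 (365): 1096
Total = 296 + 1096 + 229 = 1621

1621 days


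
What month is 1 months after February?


February is month 2
2 + 1 = 3

March


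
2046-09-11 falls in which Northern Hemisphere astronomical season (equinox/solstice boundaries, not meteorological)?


Date: September 11
Astronomical Summer (approx.; exact equinox/solstice day varies by year): June 21 to September 21
September 11 falls within the Summer window

Summer


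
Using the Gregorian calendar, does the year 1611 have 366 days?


Gregorian leap year rule: divisible by 4, but not by 100, unless also by 400.
1611 is not divisible by 4 -> not a leap year

No


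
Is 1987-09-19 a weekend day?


Anchor: Jan 1, 1987. With p = 1987 - 1 = 1986: (p + p//4 - p//100 + p//400) mod 7 = (1986 + 496 - 19 + 4) mod 7 = 2467 mod 7 = 3 -> Thursday (Mon=0 ... Sun=6)
Day of year: 262; offset = 261
Weekday index = (3 + 261) mod 7 = 5 -> Saturday
Weekend days: Saturday, Sunday

Yes


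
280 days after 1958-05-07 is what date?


Start: 1958-05-07, add 280 days
May 1958 has 31 days: 31 - 7 = 24 days to May 31 -> 256 left
June 1958 has 30 days -> 226 left
July 1958 has 31 days -> 195 left
August 1958 has 31 days -> 164 left
September 1958 has 30 days -> 134 left
October 1958 has 31 days -> 103 left
November 1958 has 30 days -> 73 left
December 1958 has 31 days -> 42 left
January 1959 has 31 days -> 11 left
February 1959: 11 <= 28 -> lands on February 11

Result: 1959-02-11


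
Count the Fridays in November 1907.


November 1907 has 30 days
Anchor: Jan 1, 1907. With p = 1907 - 1 = 1906: (p + p//4 - p//100 + p//400) mod 7 = (1906 + 476 - 19 + 4) mod 7 = 2367 mod 7 = 1 -> Tuesday (Mon=0 ... Sun=6)
Days before November (Jan-Oct): 304; November 1 index = (1 + 304) mod 7 = 4 -> Friday
First Friday is November 1
Fridays: 1, 8, 15, 22, 29

5 Fridays


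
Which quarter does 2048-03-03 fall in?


Month: March (month 3)
Q1: Jan-Mar, Q2: Apr-Jun, Q3: Jul-Sep, Q4: Oct-Dec

Q1


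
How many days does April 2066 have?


April 2066

30 days


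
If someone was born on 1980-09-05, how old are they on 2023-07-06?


Birth: 1980-09-05
Reference: 2023-07-06
Year difference: 2023 - 1980 = 43
Birthday not yet reached in 2023, subtract 1

42 years old


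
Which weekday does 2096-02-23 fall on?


Date: February 23, 2096
Anchor: Jan 1, 2096. With p = 2096 - 1 = 2095: (p + p//4 - p//100 + p//400) mod 7 = (2095 + 523 - 20 + 5) mod 7 = 2603 mod 7 = 6 -> Sunday (Mon=0 ... Sun=6)
Days before February (Jan): 31; offset = 31 + 23 - 1 = 53
Weekday index = (6 + 53) mod 7 = 3

Day of the week: Thursday


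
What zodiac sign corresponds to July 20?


Date: July 20
Conventional tropical zodiac dates: Cancer from June 21 onward; Leo starts July 23
July 20 falls within the Cancer range

Cancer


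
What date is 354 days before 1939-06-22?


Start: 1939-06-22, subtract 354 days
Back 22 days from June 22 reaches May 31, 1939 -> 332 left
May 1939 has 31 days -> back to April 30, 1939 -> 301 left
April 1939 has 30 days -> back to March 31, 1939 -> 271 left
March 1939 has 31 days -> back to February 28, 1939 -> 240 left
February 1939 has 28 days -> back to January 31, 1939 -> 212 left
January 1939 has 31 days -> back to December 31, 1938 -> 181 left
December 1938 has 31 days -> back to November 30, 1938 -> 150 left
November 1938 has 30 days -> back to October 31, 1938 -> 120 left
October 1938 has 31 days -> back to September 30, 1938 -> 89 left
September 1938 has 30 days -> back to August 31, 1938 -> 59 left
August 1938 has 31 days -> back to July 31, 1938 -> 28 left
July 1938: 31 - 28 = 3 -> lands on July 3

Result: 1938-07-03
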